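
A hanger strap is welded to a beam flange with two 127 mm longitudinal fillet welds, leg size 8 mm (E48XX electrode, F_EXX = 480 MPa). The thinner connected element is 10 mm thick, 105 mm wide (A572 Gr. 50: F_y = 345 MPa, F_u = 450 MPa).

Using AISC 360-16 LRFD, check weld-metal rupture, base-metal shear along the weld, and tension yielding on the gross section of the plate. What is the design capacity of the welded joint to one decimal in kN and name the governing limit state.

310.3 kN (weld metal governs)

Weld metal: throat = 0.707×8 = 5.656 mm, L = 2×127 = 254 mm. φR_n = 0.75 × 0.6 × 480 × 5.656 × 254 = 310.3 kN.
Base metal shear (10 mm plate): yield φR_n = 1.0×0.6×345×10×254 = 525.8 kN; rupture φR_n = 0.75×0.6×450×10×254 = 514.4 kN; take 514.4 kN (rupture).
Tension yield (gross): A_g = 105×10 = 1050 mm². φR_n = 0.90 × 345 × 1050 = 326.0 kN.
Governing: min(310.3, 514.4, 326.0) = 310.3 kN → weld metal.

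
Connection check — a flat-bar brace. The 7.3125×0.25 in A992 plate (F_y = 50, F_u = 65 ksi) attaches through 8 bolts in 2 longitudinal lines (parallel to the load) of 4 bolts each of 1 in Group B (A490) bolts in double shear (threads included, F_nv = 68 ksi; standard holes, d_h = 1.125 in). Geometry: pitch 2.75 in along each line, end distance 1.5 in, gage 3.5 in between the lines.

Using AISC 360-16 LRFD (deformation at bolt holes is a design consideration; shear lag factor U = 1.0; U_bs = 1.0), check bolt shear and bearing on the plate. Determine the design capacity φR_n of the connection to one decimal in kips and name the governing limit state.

Bolt shear: A_b = π(1)²/4 = 0.7854 in². φR_n = 0.75 × 68 × 0.7854 × 8 × 2 = 640.9 kips.
Bearing (0.25 in plate, F_u = 65 ksi): end bolts L_c = 1.5 − 1.125/2 = 0.9375, R_n = min(1.2×0.9375×0.25×65, 2.4×1×0.25×65) = 18.281 kips/bolt; interior L_c = 2.75 − 1.125 = 1.625, R_n = 31.688 kips/bolt. φR_n = 0.75 × (2×18.281 + 6×31.688) = 170.0 kips.
Governing: min(640.9, 170.0) = 170.0 kips → bearing.

170.0 kips (bearing governs)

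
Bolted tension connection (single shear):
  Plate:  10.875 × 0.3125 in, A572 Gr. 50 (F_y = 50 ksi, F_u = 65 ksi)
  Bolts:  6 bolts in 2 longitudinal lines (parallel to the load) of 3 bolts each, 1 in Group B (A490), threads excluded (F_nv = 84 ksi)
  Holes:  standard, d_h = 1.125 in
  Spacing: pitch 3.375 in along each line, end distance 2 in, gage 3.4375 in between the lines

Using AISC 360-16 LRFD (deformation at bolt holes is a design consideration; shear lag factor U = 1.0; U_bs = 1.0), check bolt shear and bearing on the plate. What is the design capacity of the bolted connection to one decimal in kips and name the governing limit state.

Bolt shear: A_b = π(1)²/4 = 0.7854 in². φR_n = 0.75 × 84 × 0.7854 × 6 × 1 = 296.9 kips.
Bearing (0.3125 in plate, F_u = 65 ksi): end bolts L_c = 2 − 1.125/2 = 1.4375, R_n = min(1.2×1.4375×0.3125×65, 2.4×1×0.3125×65) = 35.039 kips/bolt; interior L_c = 3.375 − 1.125 = 2.25, R_n = 48.75 kips/bolt. φR_n = 0.75 × (2×35.039 + 4×48.75) = 198.8 kips.
Governing: min(296.9, 198.8) = 198.8 kips → bearing.

198.8 kips (bearing governs)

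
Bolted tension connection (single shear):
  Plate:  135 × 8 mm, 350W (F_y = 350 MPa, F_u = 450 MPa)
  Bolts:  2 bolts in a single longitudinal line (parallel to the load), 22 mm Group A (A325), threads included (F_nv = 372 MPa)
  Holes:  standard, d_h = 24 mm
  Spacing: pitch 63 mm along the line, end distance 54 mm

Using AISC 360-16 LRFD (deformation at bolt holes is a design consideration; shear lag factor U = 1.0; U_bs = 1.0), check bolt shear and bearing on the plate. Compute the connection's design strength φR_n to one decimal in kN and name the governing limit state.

Bolt shear: A_b = π(22)²/4 = 380.13 mm². φR_n = 0.75 × 372 × 380.13 × 2 × 1 = 212.1 kN.
Bearing (8 mm plate, F_u = 450 MPa): end bolts L_c = 54 − 24/2 = 42, R_n = min(1.2×42×8×450, 2.4×22×8×450) = 181.44 kN/bolt; interior L_c = 63 − 24 = 39, R_n = 168.48 kN/bolt. φR_n = 0.75 × (1×181.44 + 1×168.48) = 262.4 kN.
Governing: min(212.1, 262.4) = 212.1 kN → bolt shear.

212.1 kN (bolt shear governs)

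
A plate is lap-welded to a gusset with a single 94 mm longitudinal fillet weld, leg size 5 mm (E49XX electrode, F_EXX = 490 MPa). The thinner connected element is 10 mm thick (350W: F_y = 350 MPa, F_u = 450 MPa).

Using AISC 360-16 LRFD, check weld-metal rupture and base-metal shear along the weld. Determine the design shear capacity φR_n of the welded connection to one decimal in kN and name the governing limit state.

Weld metal: throat = 0.707×5 = 3.535 mm, L = 94 mm. φR_n = 0.75 × 0.6 × 490 × 3.535 × 94 = 73.3 kN.
Base metal shear (10 mm plate): yield φR_n = 1.0×0.6×350×10×94 = 197.4 kN; rupture φR_n = 0.75×0.6×450×10×94 = 190.4 kN; take 190.4 kN (rupture).
Governing: min(73.3, 190.4) = 73.3 kN → weld metal.

73.3 kN (weld metal governs)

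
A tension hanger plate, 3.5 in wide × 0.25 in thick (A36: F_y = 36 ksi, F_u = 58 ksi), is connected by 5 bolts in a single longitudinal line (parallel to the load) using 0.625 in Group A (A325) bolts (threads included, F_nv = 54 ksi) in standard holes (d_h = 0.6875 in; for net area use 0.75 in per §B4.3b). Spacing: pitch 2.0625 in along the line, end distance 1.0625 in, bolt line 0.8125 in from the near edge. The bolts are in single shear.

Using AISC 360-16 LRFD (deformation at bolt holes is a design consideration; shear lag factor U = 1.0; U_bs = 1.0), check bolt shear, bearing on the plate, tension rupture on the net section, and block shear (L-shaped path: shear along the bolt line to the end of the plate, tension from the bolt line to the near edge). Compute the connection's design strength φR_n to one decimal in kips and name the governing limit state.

29.9 kips (net-section rupture governs)

Bolt shear: A_b = π(0.625)²/4 = 0.3068 in². φR_n = 0.75 × 54 × 0.3068 × 5 × 1 = 62.1 kips.
Bearing (0.25 in plate, F_u = 58 ksi): end bolts L_c = 1.0625 − 0.6875/2 = 0.71875, R_n = min(1.2×0.71875×0.25×58, 2.4×0.625×0.25×58) = 12.506 kips/bolt; interior L_c = 2.0625 − 0.6875 = 1.375, R_n = 21.75 kips/bolt. φR_n = 0.75 × (1×12.506 + 4×21.75) = 74.6 kips.
Tension rupture (net): A_n = (3.5 − 1×0.75)×0.25 = 0.6875 in² (U = 1.0, A_e = A_n). φR_n = 0.75 × 58 × 0.6875 = 29.9 kips.
Block shear: shear path 1×[1.0625+4×2.0625] = 1×9.3125 in, A_gv = 2.3281, A_nv = 1×(9.3125 − 4.5×0.75)×0.25 = 1.4844 in²; tension to near edge: (0.8125 − 0.5×0.75)×0.25 = 0.10938 in². R_n = min(0.6×58×1.4844, 0.6×36×2.3281) + 1.0×58×0.10938 = min(51.657, 50.287) + 6.344 = 56.631 kips. φR_n = 0.75 × 56.631 = 42.5 kips.
Governing: min(62.1, 74.6, 29.9, 42.5) = 29.9 kips → net-section rupture.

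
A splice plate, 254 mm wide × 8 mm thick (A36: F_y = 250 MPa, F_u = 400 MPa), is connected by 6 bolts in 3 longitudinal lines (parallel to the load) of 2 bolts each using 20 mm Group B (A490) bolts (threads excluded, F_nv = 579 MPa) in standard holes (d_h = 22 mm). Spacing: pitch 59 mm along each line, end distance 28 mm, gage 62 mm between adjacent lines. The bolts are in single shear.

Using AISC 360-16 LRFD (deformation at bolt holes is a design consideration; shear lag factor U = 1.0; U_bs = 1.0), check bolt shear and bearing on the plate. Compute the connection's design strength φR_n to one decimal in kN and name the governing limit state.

466.6 kN (bearing governs)

Bolt shear: A_b = π(20)²/4 = 314.16 mm². φR_n = 0.75 × 579 × 314.16 × 6 × 1 = 818.5 kN.
Bearing (8 mm plate, F_u = 400 MPa): end bolts L_c = 28 − 22/2 = 17, R_n = min(1.2×17×8×400, 2.4×20×8×400) = 65.28 kN/bolt; interior L_c = 59 − 22 = 37, R_n = 142.08 kN/bolt. φR_n = 0.75 × (3×65.28 + 3×142.08) = 466.6 kN.
Governing: min(818.5, 466.6) = 466.6 kN → bearing.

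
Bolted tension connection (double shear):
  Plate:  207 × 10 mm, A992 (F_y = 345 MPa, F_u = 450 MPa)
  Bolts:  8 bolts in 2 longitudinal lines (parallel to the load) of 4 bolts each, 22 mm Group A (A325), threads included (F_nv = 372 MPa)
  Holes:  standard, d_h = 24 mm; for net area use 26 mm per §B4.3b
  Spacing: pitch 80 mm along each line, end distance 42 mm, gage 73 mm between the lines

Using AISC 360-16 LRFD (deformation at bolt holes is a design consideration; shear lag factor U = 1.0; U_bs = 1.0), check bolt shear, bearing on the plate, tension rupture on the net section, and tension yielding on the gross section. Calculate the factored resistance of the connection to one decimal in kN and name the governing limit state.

523.1 kN (net-section rupture governs)

Bolt shear: A_b = π(22)²/4 = 380.13 mm². φR_n = 0.75 × 372 × 380.13 × 8 × 2 = 1696.9 kN.
Bearing (10 mm plate, F_u = 450 MPa): end bolts L_c = 42 − 24/2 = 30, R_n = min(1.2×30×10×450, 2.4×22×10×450) = 162 kN/bolt; interior L_c = 80 − 24 = 56, R_n = 237.6 kN/bolt. φR_n = 0.75 × (2×162 + 6×237.6) = 1312.2 kN.
Tension rupture (net): A_n = (207 − 2×26)×10 = 1550 mm² (U = 1.0, A_e = A_n). φR_n = 0.75 × 450 × 1550 = 523.1 kN.
Tension yield (gross): A_g = 207×10 = 2070 mm². φR_n = 0.90 × 345 × 2070 = 642.7 kN.
Governing: min(1696.9, 1312.2, 523.1, 642.7) = 523.1 kN → net-section rupture.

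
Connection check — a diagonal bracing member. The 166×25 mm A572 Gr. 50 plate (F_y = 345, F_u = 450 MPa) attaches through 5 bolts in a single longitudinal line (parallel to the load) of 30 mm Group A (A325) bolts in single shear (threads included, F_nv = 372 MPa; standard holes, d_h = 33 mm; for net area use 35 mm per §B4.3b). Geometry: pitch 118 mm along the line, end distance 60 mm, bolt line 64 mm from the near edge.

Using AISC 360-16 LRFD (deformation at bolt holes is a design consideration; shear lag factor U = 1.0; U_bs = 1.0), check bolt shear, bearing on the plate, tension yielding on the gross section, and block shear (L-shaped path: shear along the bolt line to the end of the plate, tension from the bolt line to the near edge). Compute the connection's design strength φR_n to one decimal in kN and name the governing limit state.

986.1 kN (bolt shear governs)

Bolt shear: A_b = π(30)²/4 = 706.86 mm². φR_n = 0.75 × 372 × 706.86 × 5 × 1 = 986.1 kN.
Bearing (25 mm plate, F_u = 450 MPa): end bolts L_c = 60 − 33/2 = 43.5, R_n = min(1.2×43.5×25×450, 2.4×30×25×450) = 587.25 kN/bolt; interior L_c = 118 − 33 = 85, R_n = 810 kN/bolt. φR_n = 0.75 × (1×587.25 + 4×810) = 2870.4 kN.
Tension yield (gross): A_g = 166×25 = 4150 mm². φR_n = 0.90 × 345 × 4150 = 1288.6 kN.
Block shear: shear path 1×[60+4×118] = 1×532 mm, A_gv = 13300, A_nv = 1×(532 − 4.5×35)×25 = 9362.5 mm²; tension to near edge: (64 − 0.5×35)×25 = 1162.5 mm². R_n = min(0.6×450×9362.5, 0.6×345×13300) + 1.0×450×1162.5 = min(2527.9, 2753.1) + 523.13 = 3051 kN. φR_n = 0.75 × 3051 = 2288.3 kN.
Governing: min(986.1, 2870.4, 1288.6, 2288.3) = 986.1 kN → bolt shear.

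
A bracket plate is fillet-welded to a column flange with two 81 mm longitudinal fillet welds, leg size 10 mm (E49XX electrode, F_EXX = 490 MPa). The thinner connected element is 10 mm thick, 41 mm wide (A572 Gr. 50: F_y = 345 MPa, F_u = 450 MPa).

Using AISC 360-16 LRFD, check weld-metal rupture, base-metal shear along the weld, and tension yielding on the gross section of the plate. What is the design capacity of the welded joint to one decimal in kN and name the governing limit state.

Weld metal: throat = 0.707×10 = 7.07 mm, L = 2×81 = 162 mm. φR_n = 0.75 × 0.6 × 490 × 7.07 × 162 = 252.5 kN.
Base metal shear (10 mm plate): yield φR_n = 1.0×0.6×345×10×162 = 335.3 kN; rupture φR_n = 0.75×0.6×450×10×162 = 328.1 kN; take 328.1 kN (rupture).
Tension yield (gross): A_g = 41×10 = 410 mm². φR_n = 0.90 × 345 × 410 = 127.3 kN.
Governing: min(252.5, 328.1, 127.3) = 127.3 kN → gross-section yield.

127.3 kN (gross-section yield governs)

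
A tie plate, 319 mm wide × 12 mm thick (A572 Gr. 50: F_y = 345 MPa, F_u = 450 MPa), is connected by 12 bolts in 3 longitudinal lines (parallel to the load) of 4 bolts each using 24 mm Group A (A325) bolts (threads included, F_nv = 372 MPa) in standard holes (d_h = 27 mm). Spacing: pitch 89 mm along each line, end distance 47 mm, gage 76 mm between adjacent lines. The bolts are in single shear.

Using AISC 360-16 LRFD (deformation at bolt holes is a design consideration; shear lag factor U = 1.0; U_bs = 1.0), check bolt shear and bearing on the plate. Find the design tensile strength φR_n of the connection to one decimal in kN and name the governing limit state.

1514.6 kN (bolt shear governs)

Bolt shear: A_b = π(24)²/4 = 452.39 mm². φR_n = 0.75 × 372 × 452.39 × 12 × 1 = 1514.6 kN.
Bearing (12 mm plate, F_u = 450 MPa): end bolts L_c = 47 − 27/2 = 33.5, R_n = min(1.2×33.5×12×450, 2.4×24×12×450) = 217.08 kN/bolt; interior L_c = 89 − 27 = 62, R_n = 311.04 kN/bolt. φR_n = 0.75 × (3×217.08 + 9×311.04) = 2588.0 kN.
Governing: min(1514.6, 2588.0) = 1514.6 kN → bolt shear.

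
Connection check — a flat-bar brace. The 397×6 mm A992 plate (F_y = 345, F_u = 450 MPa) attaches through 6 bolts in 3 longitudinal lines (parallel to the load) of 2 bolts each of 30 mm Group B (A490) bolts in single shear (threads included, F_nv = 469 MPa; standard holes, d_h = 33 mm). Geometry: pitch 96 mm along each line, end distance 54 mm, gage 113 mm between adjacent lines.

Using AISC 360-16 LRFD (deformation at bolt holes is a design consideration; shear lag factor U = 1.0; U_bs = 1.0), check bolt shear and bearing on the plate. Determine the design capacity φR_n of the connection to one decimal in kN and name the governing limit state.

710.8 kN (bearing governs)

Bolt shear: A_b = π(30)²/4 = 706.86 mm². φR_n = 0.75 × 469 × 706.86 × 6 × 1 = 1491.8 kN.
Bearing (6 mm plate, F_u = 450 MPa): end bolts L_c = 54 − 33/2 = 37.5, R_n = min(1.2×37.5×6×450, 2.4×30×6×450) = 121.5 kN/bolt; interior L_c = 96 − 33 = 63, R_n = 194.4 kN/bolt. φR_n = 0.75 × (3×121.5 + 3×194.4) = 710.8 kN.
Governing: min(1491.8, 710.8) = 710.8 kN → bearing.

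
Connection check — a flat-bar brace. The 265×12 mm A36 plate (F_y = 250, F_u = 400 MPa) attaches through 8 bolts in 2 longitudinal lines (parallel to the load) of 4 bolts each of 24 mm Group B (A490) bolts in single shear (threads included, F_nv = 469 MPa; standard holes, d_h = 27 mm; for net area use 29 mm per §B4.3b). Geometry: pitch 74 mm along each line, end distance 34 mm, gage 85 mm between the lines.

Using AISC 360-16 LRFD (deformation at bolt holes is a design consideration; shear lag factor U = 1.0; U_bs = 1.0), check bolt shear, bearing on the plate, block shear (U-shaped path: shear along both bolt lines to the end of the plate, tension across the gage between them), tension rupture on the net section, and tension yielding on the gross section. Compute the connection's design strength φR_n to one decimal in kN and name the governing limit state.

715.5 kN (gross-section yield governs)

Bolt shear: A_b = π(24)²/4 = 452.39 mm². φR_n = 0.75 × 469 × 452.39 × 8 × 1 = 1273.0 kN.
Bearing (12 mm plate, F_u = 400 MPa): end bolts L_c = 34 − 27/2 = 20.5, R_n = min(1.2×20.5×12×400, 2.4×24×12×400) = 118.08 kN/bolt; interior L_c = 74 − 27 = 47, R_n = 270.72 kN/bolt. φR_n = 0.75 × (2×118.08 + 6×270.72) = 1395.4 kN.
Block shear: shear path 2×[34+3×74] = 2×256 mm, A_gv = 6144, A_nv = 2×(256 − 3.5×29)×12 = 3708 mm²; tension across gage: (85 − 1×29)×12 = 672 mm². R_n = min(0.6×400×3708, 0.6×250×6144) + 1.0×400×672 = min(889.92, 921.6) + 268.8 = 1158.7 kN. φR_n = 0.75 × 1158.7 = 869.0 kN.
Tension rupture (net): A_n = (265 − 2×29)×12 = 2484 mm² (U = 1.0, A_e = A_n). φR_n = 0.75 × 400 × 2484 = 745.2 kN.
Tension yield (gross): A_g = 265×12 = 3180 mm². φR_n = 0.90 × 250 × 3180 = 715.5 kN.
Governing: min(1273.0, 1395.4, 869.0, 745.2, 715.5) = 715.5 kN → gross-section yield.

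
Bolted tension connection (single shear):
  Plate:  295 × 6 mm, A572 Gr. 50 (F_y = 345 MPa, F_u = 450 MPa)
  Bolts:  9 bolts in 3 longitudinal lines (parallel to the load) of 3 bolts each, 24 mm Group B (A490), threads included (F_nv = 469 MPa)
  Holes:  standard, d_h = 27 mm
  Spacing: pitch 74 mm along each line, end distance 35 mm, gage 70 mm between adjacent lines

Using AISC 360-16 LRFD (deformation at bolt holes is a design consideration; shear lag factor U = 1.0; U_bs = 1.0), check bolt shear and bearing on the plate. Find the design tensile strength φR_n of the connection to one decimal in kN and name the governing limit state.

Bolt shear: A_b = π(24)²/4 = 452.39 mm². φR_n = 0.75 × 469 × 452.39 × 9 × 1 = 1432.2 kN.
Bearing (6 mm plate, F_u = 450 MPa): end bolts L_c = 35 − 27/2 = 21.5, R_n = min(1.2×21.5×6×450, 2.4×24×6×450) = 69.66 kN/bolt; interior L_c = 74 − 27 = 47, R_n = 152.28 kN/bolt. φR_n = 0.75 × (3×69.66 + 6×152.28) = 842.0 kN.
Governing: min(1432.2, 842.0) = 842.0 kN → bearing.

842.0 kN (bearing governs)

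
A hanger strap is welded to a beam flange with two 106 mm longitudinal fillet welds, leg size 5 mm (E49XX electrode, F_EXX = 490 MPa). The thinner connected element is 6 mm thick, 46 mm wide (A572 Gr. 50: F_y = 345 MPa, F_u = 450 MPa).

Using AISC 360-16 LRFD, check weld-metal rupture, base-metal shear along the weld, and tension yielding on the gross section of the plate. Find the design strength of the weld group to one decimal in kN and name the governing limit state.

Weld metal: throat = 0.707×5 = 3.535 mm, L = 2×106 = 212 mm. φR_n = 0.75 × 0.6 × 490 × 3.535 × 212 = 165.2 kN.
Base metal shear (6 mm plate): yield φR_n = 1.0×0.6×345×6×212 = 263.3 kN; rupture φR_n = 0.75×0.6×450×6×212 = 257.6 kN; take 257.6 kN (rupture).
Tension yield (gross): A_g = 46×6 = 276 mm². φR_n = 0.90 × 345 × 276 = 85.7 kN.
Governing: min(165.2, 257.6, 85.7) = 85.7 kN → gross-section yield.

85.7 kN (gross-section yield governs)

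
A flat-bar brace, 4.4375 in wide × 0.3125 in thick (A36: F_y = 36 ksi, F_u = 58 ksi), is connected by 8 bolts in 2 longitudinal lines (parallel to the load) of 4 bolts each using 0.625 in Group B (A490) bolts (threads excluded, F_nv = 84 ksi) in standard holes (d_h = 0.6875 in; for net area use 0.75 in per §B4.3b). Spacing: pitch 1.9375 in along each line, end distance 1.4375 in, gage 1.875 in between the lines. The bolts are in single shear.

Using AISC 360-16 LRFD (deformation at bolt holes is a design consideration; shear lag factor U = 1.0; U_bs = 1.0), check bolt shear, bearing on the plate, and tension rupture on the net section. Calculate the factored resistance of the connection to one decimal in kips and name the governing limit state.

Bolt shear: A_b = π(0.625)²/4 = 0.3068 in². φR_n = 0.75 × 84 × 0.3068 × 8 × 1 = 154.6 kips.
Bearing (0.3125 in plate, F_u = 58 ksi): end bolts L_c = 1.4375 − 0.6875/2 = 1.09375, R_n = min(1.2×1.09375×0.3125×58, 2.4×0.625×0.3125×58) = 23.789 kips/bolt; interior L_c = 1.9375 − 0.6875 = 1.25, R_n = 27.188 kips/bolt. φR_n = 0.75 × (2×23.789 + 6×27.188) = 158.0 kips.
Tension rupture (net): A_n = (4.4375 − 2×0.75)×0.3125 = 0.91797 in² (U = 1.0, A_e = A_n). φR_n = 0.75 × 58 × 0.91797 = 39.9 kips.
Governing: min(154.6, 158.0, 39.9) = 39.9 kips → net-section rupture.

39.9 kips (net-section rupture governs)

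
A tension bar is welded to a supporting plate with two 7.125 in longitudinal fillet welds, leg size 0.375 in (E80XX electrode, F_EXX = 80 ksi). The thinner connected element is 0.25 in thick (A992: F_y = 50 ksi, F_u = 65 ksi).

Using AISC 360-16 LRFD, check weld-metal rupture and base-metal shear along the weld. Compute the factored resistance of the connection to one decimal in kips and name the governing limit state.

Weld metal: throat = 0.707×0.375 = 0.26513 in, L = 2×7.125 = 14.25 in. φR_n = 0.75 × 0.6 × 80 × 0.26513 × 14.25 = 136.0 kips.
Base metal shear (0.25 in plate): yield φR_n = 1.0×0.6×50×0.25×14.25 = 106.9 kips; rupture φR_n = 0.75×0.6×65×0.25×14.25 = 104.2 kips; take 104.2 kips (rupture).
Governing: min(136.0, 104.2) = 104.2 kips → base-metal shear.

104.2 kips (base-metal shear governs)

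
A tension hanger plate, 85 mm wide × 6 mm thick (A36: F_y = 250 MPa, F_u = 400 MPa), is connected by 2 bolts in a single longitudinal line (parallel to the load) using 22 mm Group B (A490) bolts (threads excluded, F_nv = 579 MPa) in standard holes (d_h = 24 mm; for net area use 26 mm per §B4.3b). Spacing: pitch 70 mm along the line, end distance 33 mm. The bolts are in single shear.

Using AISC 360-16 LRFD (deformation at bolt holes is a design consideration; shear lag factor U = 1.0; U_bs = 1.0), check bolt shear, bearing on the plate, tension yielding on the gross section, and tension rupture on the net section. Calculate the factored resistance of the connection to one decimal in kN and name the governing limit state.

Bolt shear: A_b = π(22)²/4 = 380.13 mm². φR_n = 0.75 × 579 × 380.13 × 2 × 1 = 330.1 kN.
Bearing (6 mm plate, F_u = 400 MPa): end bolts L_c = 33 − 24/2 = 21, R_n = min(1.2×21×6×400, 2.4×22×6×400) = 60.48 kN/bolt; interior L_c = 70 − 24 = 46, R_n = 126.72 kN/bolt. φR_n = 0.75 × (1×60.48 + 1×126.72) = 140.4 kN.
Tension yield (gross): A_g = 85×6 = 510 mm². φR_n = 0.90 × 250 × 510 = 114.8 kN.
Tension rupture (net): A_n = (85 − 1×26)×6 = 354 mm² (U = 1.0, A_e = A_n). φR_n = 0.75 × 400 × 354 = 106.2 kN.
Governing: min(330.1, 140.4, 114.8, 106.2) = 106.2 kN → net-section rupture.

106.2 kN (net-section rupture governs)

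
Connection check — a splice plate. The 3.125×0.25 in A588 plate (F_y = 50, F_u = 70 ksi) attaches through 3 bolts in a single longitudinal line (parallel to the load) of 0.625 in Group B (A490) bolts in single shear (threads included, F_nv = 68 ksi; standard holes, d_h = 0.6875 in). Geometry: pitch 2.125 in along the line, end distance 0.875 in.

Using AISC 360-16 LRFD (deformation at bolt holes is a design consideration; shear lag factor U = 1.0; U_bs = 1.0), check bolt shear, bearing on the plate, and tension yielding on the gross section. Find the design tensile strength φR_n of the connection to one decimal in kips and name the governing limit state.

35.2 kips (gross-section yield governs)

Bolt shear: A_b = π(0.625)²/4 = 0.3068 in². φR_n = 0.75 × 68 × 0.3068 × 3 × 1 = 46.9 kips.
Bearing (0.25 in plate, F_u = 70 ksi): end bolts L_c = 0.875 − 0.6875/2 = 0.53125, R_n = min(1.2×0.53125×0.25×70, 2.4×0.625×0.25×70) = 11.156 kips/bolt; interior L_c = 2.125 − 0.6875 = 1.4375, R_n = 26.25 kips/bolt. φR_n = 0.75 × (1×11.156 + 2×26.25) = 47.7 kips.
Tension yield (gross): A_g = 3.125×0.25 = 0.78125 in². φR_n = 0.90 × 50 × 0.78125 = 35.2 kips.
Governing: min(46.9, 47.7, 35.2) = 35.2 kips → gross-section yield.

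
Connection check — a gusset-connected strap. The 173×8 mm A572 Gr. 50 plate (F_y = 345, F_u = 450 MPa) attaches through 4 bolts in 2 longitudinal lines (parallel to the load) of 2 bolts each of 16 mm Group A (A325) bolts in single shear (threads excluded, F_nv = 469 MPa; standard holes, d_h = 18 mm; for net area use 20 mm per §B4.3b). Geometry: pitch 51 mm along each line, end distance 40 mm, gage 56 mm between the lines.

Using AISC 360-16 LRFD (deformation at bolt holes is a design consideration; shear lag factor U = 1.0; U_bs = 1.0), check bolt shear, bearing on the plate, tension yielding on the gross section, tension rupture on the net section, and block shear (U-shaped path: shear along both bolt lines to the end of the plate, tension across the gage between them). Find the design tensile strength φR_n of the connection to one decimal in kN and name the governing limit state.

282.9 kN (bolt shear governs)

Bolt shear: A_b = π(16)²/4 = 201.06 mm². φR_n = 0.75 × 469 × 201.06 × 4 × 1 = 282.9 kN.
Bearing (8 mm plate, F_u = 450 MPa): end bolts L_c = 40 − 18/2 = 31, R_n = min(1.2×31×8×450, 2.4×16×8×450) = 133.92 kN/bolt; interior L_c = 51 − 18 = 33, R_n = 138.24 kN/bolt. φR_n = 0.75 × (2×133.92 + 2×138.24) = 408.2 kN.
Tension yield (gross): A_g = 173×8 = 1384 mm². φR_n = 0.90 × 345 × 1384 = 429.7 kN.
Tension rupture (net): A_n = (173 − 2×20)×8 = 1064 mm² (U = 1.0, A_e = A_n). φR_n = 0.75 × 450 × 1064 = 359.1 kN.
Block shear: shear path 2×[40+1×51] = 2×91 mm, A_gv = 1456, A_nv = 2×(91 − 1.5×20)×8 = 976 mm²; tension across gage: (56 − 1×20)×8 = 288 mm². R_n = min(0.6×450×976, 0.6×345×1456) + 1.0×450×288 = min(263.52, 301.39) + 129.6 = 393.12 kN. φR_n = 0.75 × 393.12 = 294.8 kN.
Governing: min(282.9, 408.2, 429.7, 359.1, 294.8) = 282.9 kN → bolt shear.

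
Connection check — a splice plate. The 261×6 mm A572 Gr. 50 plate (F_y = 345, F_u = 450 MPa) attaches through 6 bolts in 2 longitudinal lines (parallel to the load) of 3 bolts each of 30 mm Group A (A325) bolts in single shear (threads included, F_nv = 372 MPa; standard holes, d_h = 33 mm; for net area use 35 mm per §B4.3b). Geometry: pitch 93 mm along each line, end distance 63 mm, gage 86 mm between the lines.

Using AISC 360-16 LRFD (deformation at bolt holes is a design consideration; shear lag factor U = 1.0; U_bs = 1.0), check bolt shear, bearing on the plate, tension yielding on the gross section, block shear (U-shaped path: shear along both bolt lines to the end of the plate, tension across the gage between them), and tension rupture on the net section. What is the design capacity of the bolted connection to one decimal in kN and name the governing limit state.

386.8 kN (net-section rupture governs)

Bolt shear: A_b = π(30)²/4 = 706.86 mm². φR_n = 0.75 × 372 × 706.86 × 6 × 1 = 1183.3 kN.
Bearing (6 mm plate, F_u = 450 MPa): end bolts L_c = 63 − 33/2 = 46.5, R_n = min(1.2×46.5×6×450, 2.4×30×6×450) = 150.66 kN/bolt; interior L_c = 93 − 33 = 60, R_n = 194.4 kN/bolt. φR_n = 0.75 × (2×150.66 + 4×194.4) = 809.2 kN.
Tension yield (gross): A_g = 261×6 = 1566 mm². φR_n = 0.90 × 345 × 1566 = 486.2 kN.
Block shear: shear path 2×[63+2×93] = 2×249 mm, A_gv = 2988, A_nv = 2×(249 − 2.5×35)×6 = 1938 mm²; tension across gage: (86 − 1×35)×6 = 306 mm². R_n = min(0.6×450×1938, 0.6×345×2988) + 1.0×450×306 = min(523.26, 618.52) + 137.7 = 660.96 kN. φR_n = 0.75 × 660.96 = 495.7 kN.
Tension rupture (net): A_n = (261 − 2×35)×6 = 1146 mm² (U = 1.0, A_e = A_n). φR_n = 0.75 × 450 × 1146 = 386.8 kN.
Governing: min(1183.3, 809.2, 486.2, 495.7, 386.8) = 386.8 kN → net-section rupture.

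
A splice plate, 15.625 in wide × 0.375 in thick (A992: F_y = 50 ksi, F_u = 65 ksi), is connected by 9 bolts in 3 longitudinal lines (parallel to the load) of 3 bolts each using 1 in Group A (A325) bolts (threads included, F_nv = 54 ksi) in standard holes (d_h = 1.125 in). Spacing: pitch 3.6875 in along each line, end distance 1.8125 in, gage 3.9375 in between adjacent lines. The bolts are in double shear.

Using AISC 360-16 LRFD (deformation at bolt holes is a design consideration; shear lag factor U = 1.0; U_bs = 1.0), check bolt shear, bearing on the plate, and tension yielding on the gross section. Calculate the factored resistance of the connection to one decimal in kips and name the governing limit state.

263.7 kips (gross-section yield governs)

Bolt shear: A_b = π(1)²/4 = 0.7854 in². φR_n = 0.75 × 54 × 0.7854 × 9 × 2 = 572.6 kips.
Bearing (0.375 in plate, F_u = 65 ksi): end bolts L_c = 1.8125 − 1.125/2 = 1.25, R_n = min(1.2×1.25×0.375×65, 2.4×1×0.375×65) = 36.563 kips/bolt; interior L_c = 3.6875 − 1.125 = 2.5625, R_n = 58.5 kips/bolt. φR_n = 0.75 × (3×36.563 + 6×58.5) = 345.5 kips.
Tension yield (gross): A_g = 15.625×0.375 = 5.8594 in². φR_n = 0.90 × 50 × 5.8594 = 263.7 kips.
Governing: min(572.6, 345.5, 263.7) = 263.7 kips → gross-section yield.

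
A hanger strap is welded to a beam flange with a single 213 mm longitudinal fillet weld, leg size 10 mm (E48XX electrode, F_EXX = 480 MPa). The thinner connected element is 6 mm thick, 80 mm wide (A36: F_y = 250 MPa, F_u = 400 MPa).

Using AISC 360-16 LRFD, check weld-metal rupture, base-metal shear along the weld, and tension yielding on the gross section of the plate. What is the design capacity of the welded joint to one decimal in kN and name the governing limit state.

108.0 kN (gross-section yield governs)

Weld metal: throat = 0.707×10 = 7.07 mm, L = 213 mm. φR_n = 0.75 × 0.6 × 480 × 7.07 × 213 = 325.3 kN.
Base metal shear (6 mm plate): yield φR_n = 1.0×0.6×250×6×213 = 191.7 kN; rupture φR_n = 0.75×0.6×400×6×213 = 230.0 kN; take 191.7 kN (yield).
Tension yield (gross): A_g = 80×6 = 480 mm². φR_n = 0.90 × 250 × 480 = 108.0 kN.
Governing: min(325.3, 191.7, 108.0) = 108.0 kN → gross-section yield.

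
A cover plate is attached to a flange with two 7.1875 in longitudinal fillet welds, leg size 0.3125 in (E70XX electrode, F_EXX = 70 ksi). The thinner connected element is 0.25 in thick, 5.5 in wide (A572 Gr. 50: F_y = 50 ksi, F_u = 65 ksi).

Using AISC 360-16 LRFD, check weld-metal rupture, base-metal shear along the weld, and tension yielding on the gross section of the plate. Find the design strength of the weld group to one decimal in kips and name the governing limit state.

Weld metal: throat = 0.707×0.3125 = 0.22094 in, L = 2×7.1875 = 14.375 in. φR_n = 0.75 × 0.6 × 70 × 0.22094 × 14.375 = 100.0 kips.
Base metal shear (0.25 in plate): yield φR_n = 1.0×0.6×50×0.25×14.375 = 107.8 kips; rupture φR_n = 0.75×0.6×65×0.25×14.375 = 105.1 kips; take 105.1 kips (rupture).
Tension yield (gross): A_g = 5.5×0.25 = 1.375 in². φR_n = 0.90 × 50 × 1.375 = 61.9 kips.
Governing: min(100.0, 105.1, 61.9) = 61.9 kips → gross-section yield.

61.9 kips (gross-section yield governs)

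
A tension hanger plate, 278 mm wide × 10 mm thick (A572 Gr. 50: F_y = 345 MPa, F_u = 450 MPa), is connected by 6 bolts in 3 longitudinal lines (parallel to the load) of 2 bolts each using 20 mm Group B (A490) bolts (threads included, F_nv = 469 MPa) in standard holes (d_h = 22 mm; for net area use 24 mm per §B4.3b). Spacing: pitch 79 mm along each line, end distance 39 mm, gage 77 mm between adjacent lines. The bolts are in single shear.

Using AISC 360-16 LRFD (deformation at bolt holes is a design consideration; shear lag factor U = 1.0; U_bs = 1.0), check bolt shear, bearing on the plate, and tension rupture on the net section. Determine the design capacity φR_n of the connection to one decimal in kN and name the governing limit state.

Bolt shear: A_b = π(20)²/4 = 314.16 mm². φR_n = 0.75 × 469 × 314.16 × 6 × 1 = 663.0 kN.
Bearing (10 mm plate, F_u = 450 MPa): end bolts L_c = 39 − 22/2 = 28, R_n = min(1.2×28×10×450, 2.4×20×10×450) = 151.2 kN/bolt; interior L_c = 79 − 22 = 57, R_n = 216 kN/bolt. φR_n = 0.75 × (3×151.2 + 3×216) = 826.2 kN.
Tension rupture (net): A_n = (278 − 3×24)×10 = 2060 mm² (U = 1.0, A_e = A_n). φR_n = 0.75 × 450 × 2060 = 695.3 kN.
Governing: min(663.0, 826.2, 695.3) = 663.0 kN → bolt shear.

663.0 kN (bolt shear governs)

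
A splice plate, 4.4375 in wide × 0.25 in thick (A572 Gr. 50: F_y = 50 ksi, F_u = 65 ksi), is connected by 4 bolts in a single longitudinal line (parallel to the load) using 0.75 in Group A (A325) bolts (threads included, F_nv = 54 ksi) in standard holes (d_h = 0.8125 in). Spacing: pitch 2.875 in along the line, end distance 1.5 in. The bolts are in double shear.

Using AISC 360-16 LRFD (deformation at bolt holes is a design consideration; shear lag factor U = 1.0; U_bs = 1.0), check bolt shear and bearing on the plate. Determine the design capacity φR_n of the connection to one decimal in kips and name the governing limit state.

Bolt shear: A_b = π(0.75)²/4 = 0.44179 in². φR_n = 0.75 × 54 × 0.44179 × 4 × 2 = 143.1 kips.
Bearing (0.25 in plate, F_u = 65 ksi): end bolts L_c = 1.5 − 0.8125/2 = 1.09375, R_n = min(1.2×1.09375×0.25×65, 2.4×0.75×0.25×65) = 21.328 kips/bolt; interior L_c = 2.875 − 0.8125 = 2.0625, R_n = 29.25 kips/bolt. φR_n = 0.75 × (1×21.328 + 3×29.25) = 81.8 kips.
Governing: min(143.1, 81.8) = 81.8 kips → bearing.

81.8 kips (bearing governs)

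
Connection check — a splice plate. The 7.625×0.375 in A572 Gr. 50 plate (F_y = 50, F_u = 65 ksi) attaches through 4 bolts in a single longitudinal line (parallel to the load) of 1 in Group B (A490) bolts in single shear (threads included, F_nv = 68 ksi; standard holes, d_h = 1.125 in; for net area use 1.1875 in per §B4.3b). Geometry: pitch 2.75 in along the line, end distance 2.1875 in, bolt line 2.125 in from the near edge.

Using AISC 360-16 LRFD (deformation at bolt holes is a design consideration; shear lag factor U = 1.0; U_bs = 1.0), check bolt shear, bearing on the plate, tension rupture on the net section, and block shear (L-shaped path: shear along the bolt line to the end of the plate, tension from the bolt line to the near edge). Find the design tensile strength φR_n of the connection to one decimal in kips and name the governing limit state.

96.9 kips (block shear governs)

Bolt shear: A_b = π(1)²/4 = 0.7854 in². φR_n = 0.75 × 68 × 0.7854 × 4 × 1 = 160.2 kips.
Bearing (0.375 in plate, F_u = 65 ksi): end bolts L_c = 2.1875 − 1.125/2 = 1.625, R_n = min(1.2×1.625×0.375×65, 2.4×1×0.375×65) = 47.531 kips/bolt; interior L_c = 2.75 − 1.125 = 1.625, R_n = 47.531 kips/bolt. φR_n = 0.75 × (1×47.531 + 3×47.531) = 142.6 kips.
Tension rupture (net): A_n = (7.625 − 1×1.1875)×0.375 = 2.4141 in² (U = 1.0, A_e = A_n). φR_n = 0.75 × 65 × 2.4141 = 117.7 kips.
Block shear: shear path 1×[2.1875+3×2.75] = 1×10.4375 in, A_gv = 3.9141, A_nv = 1×(10.4375 − 3.5×1.1875)×0.375 = 2.3555 in²; tension to near edge: (2.125 − 0.5×1.1875)×0.375 = 0.57422 in². R_n = min(0.6×65×2.3555, 0.6×50×3.9141) + 1.0×65×0.57422 = min(91.865, 117.42) + 37.324 = 129.19 kips. φR_n = 0.75 × 129.19 = 96.9 kips.
Governing: min(160.2, 142.6, 117.7, 96.9) = 96.9 kips → block shear.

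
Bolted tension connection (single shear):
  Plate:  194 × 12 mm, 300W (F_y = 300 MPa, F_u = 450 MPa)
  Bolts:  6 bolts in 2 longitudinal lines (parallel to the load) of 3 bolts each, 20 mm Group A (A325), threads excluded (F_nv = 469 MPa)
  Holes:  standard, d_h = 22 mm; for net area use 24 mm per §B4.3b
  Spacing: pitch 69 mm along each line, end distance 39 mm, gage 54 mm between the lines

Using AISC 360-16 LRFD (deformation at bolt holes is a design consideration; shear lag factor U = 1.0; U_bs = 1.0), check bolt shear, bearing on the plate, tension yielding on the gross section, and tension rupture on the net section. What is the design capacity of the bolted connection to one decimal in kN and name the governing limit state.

Bolt shear: A_b = π(20)²/4 = 314.16 mm². φR_n = 0.75 × 469 × 314.16 × 6 × 1 = 663.0 kN.
Bearing (12 mm plate, F_u = 450 MPa): end bolts L_c = 39 − 22/2 = 28, R_n = min(1.2×28×12×450, 2.4×20×12×450) = 181.44 kN/bolt; interior L_c = 69 − 22 = 47, R_n = 259.2 kN/bolt. φR_n = 0.75 × (2×181.44 + 4×259.2) = 1049.8 kN.
Tension yield (gross): A_g = 194×12 = 2328 mm². φR_n = 0.90 × 300 × 2328 = 628.6 kN.
Tension rupture (net): A_n = (194 − 2×24)×12 = 1752 mm² (U = 1.0, A_e = A_n). φR_n = 0.75 × 450 × 1752 = 591.3 kN.
Governing: min(663.0, 1049.8, 628.6, 591.3) = 591.3 kN → net-section rupture.

591.3 kN (net-section rupture governs)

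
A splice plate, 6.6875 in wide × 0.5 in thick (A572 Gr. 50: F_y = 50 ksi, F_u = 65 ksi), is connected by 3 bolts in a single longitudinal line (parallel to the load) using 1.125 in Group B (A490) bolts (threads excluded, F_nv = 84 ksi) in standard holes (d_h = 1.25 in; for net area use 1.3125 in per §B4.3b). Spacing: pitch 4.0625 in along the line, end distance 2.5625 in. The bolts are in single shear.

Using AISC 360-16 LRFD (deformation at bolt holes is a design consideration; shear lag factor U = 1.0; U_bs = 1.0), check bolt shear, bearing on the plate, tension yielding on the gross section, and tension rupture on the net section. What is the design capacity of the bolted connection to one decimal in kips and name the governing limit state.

Bolt shear: A_b = π(1.125)²/4 = 0.99402 in². φR_n = 0.75 × 84 × 0.99402 × 3 × 1 = 187.9 kips.
Bearing (0.5 in plate, F_u = 65 ksi): end bolts L_c = 2.5625 − 1.25/2 = 1.9375, R_n = min(1.2×1.9375×0.5×65, 2.4×1.125×0.5×65) = 75.563 kips/bolt; interior L_c = 4.0625 − 1.25 = 2.8125, R_n = 87.75 kips/bolt. φR_n = 0.75 × (1×75.563 + 2×87.75) = 188.3 kips.
Tension yield (gross): A_g = 6.6875×0.5 = 3.3438 in². φR_n = 0.90 × 50 × 3.3438 = 150.5 kips.
Tension rupture (net): A_n = (6.6875 − 1×1.3125)×0.5 = 2.6875 in² (U = 1.0, A_e = A_n). φR_n = 0.75 × 65 × 2.6875 = 131.0 kips.
Governing: min(187.9, 188.3, 150.5, 131.0) = 131.0 kips → net-section rupture.

131.0 kips (net-section rupture governs)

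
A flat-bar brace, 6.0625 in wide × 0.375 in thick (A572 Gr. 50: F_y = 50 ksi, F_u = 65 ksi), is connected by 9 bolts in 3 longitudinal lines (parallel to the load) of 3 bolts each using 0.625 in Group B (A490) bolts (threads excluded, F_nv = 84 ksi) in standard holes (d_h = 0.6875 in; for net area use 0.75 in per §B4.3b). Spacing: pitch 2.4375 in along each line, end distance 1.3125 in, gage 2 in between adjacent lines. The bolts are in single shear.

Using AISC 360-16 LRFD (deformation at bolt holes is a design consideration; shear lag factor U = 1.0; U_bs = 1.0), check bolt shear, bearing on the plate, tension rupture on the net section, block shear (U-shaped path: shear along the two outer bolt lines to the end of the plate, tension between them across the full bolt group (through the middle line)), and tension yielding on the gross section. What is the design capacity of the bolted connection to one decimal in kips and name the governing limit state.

Bolt shear: A_b = π(0.625)²/4 = 0.3068 in². φR_n = 0.75 × 84 × 0.3068 × 9 × 1 = 174.0 kips.
Bearing (0.375 in plate, F_u = 65 ksi): end bolts L_c = 1.3125 − 0.6875/2 = 0.96875, R_n = min(1.2×0.96875×0.375×65, 2.4×0.625×0.375×65) = 28.336 kips/bolt; interior L_c = 2.4375 − 0.6875 = 1.75, R_n = 36.563 kips/bolt. φR_n = 0.75 × (3×28.336 + 6×36.563) = 228.3 kips.
Tension rupture (net): A_n = (6.0625 − 3×0.75)×0.375 = 1.4297 in² (U = 1.0, A_e = A_n). φR_n = 0.75 × 65 × 1.4297 = 69.7 kips.
Block shear: shear path 2×[1.3125+2×2.4375] = 2×6.1875 in, A_gv = 4.6406, A_nv = 2×(6.1875 − 2.5×0.75)×0.375 = 3.2344 in²; tension across gage: (4 − 2×0.75)×0.375 = 0.9375 in². R_n = min(0.6×65×3.2344, 0.6×50×4.6406) + 1.0×65×0.9375 = min(126.14, 139.22) + 60.938 = 187.08 kips. φR_n = 0.75 × 187.08 = 140.3 kips.
Tension yield (gross): A_g = 6.0625×0.375 = 2.2734 in². φR_n = 0.90 × 50 × 2.2734 = 102.3 kips.
Governing: min(174.0, 228.3, 69.7, 140.3, 102.3) = 69.7 kips → net-section rupture.

69.7 kips (net-section rupture governs)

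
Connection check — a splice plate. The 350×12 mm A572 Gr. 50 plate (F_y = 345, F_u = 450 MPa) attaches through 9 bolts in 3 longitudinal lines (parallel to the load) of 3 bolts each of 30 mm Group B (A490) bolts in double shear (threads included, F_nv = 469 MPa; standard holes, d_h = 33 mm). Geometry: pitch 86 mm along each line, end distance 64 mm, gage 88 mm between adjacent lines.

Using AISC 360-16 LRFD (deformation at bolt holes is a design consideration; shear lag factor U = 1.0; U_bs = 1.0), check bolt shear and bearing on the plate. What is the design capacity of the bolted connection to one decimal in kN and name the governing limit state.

2238.0 kN (bearing governs)

Bolt shear: A_b = π(30)²/4 = 706.86 mm². φR_n = 0.75 × 469 × 706.86 × 9 × 2 = 4475.5 kN.
Bearing (12 mm plate, F_u = 450 MPa): end bolts L_c = 64 − 33/2 = 47.5, R_n = min(1.2×47.5×12×450, 2.4×30×12×450) = 307.8 kN/bolt; interior L_c = 86 − 33 = 53, R_n = 343.44 kN/bolt. φR_n = 0.75 × (3×307.8 + 6×343.44) = 2238.0 kN.
Governing: min(4475.5, 2238.0) = 2238.0 kN → bearing.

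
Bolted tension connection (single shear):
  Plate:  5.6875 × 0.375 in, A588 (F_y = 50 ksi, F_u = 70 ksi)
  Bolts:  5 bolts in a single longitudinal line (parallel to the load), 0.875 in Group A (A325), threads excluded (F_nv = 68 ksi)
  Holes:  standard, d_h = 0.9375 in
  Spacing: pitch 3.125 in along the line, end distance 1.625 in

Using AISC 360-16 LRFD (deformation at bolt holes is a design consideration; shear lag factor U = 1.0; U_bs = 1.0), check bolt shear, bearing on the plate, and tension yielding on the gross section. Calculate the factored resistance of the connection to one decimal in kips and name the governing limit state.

96.0 kips (gross-section yield governs)

Bolt shear: A_b = π(0.875)²/4 = 0.60132 in². φR_n = 0.75 × 68 × 0.60132 × 5 × 1 = 153.3 kips.
Bearing (0.375 in plate, F_u = 70 ksi): end bolts L_c = 1.625 − 0.9375/2 = 1.15625, R_n = min(1.2×1.15625×0.375×70, 2.4×0.875×0.375×70) = 36.422 kips/bolt; interior L_c = 3.125 − 0.9375 = 2.1875, R_n = 55.125 kips/bolt. φR_n = 0.75 × (1×36.422 + 4×55.125) = 192.7 kips.
Tension yield (gross): A_g = 5.6875×0.375 = 2.1328 in². φR_n = 0.90 × 50 × 2.1328 = 96.0 kips.
Governing: min(153.3, 192.7, 96.0) = 96.0 kips → gross-section yield.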